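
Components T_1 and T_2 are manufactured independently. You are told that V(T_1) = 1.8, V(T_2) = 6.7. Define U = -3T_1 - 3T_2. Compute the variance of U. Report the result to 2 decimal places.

76.50

By independence, V(U) = (-3)²V(T_1) + (-3)²V(T_2)
= (-3)²·1.8 + (-3)²·6.7 = 76.5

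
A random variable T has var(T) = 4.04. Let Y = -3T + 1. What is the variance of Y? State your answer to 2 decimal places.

36.36

var(-3T + 1) = (-3)²·var(T) = 9·4.04 = 36.36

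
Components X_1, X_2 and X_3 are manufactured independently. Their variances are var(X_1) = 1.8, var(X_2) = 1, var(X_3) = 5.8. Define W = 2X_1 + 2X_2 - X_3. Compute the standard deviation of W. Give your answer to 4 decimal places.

4.1231

By independence, var(W) = (2)²var(X_1) + (2)²var(X_2) + (-1)²var(X_3)
= (2)²·1.8 + (2)²·1 + (-1)²·5.8 = 17
SD(W) = √17 ≈ 4.1231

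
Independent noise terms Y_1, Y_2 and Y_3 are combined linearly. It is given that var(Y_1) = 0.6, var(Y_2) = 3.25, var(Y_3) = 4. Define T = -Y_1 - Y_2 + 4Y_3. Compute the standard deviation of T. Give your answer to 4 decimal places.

8.2371

By independence, var(T) = (-1)²var(Y_1) + (-1)²var(Y_2) + (4)²var(Y_3)
= (-1)²·0.6 + (-1)²·3.25 + (4)²·4 = 67.85
σ(T) = √67.85 ≈ 8.2371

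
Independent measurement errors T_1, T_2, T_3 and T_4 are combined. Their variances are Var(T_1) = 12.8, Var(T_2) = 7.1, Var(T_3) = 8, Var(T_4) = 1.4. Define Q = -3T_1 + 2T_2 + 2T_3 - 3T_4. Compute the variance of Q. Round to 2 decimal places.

By independence, Var(Q) = (-3)²Var(T_1) + (2)²Var(T_2) + (2)²Var(T_3) + (-3)²Var(T_4)
= (-3)²·12.8 + (2)²·7.1 + (2)²·8 + (-3)²·1.4 = 188.2

188.20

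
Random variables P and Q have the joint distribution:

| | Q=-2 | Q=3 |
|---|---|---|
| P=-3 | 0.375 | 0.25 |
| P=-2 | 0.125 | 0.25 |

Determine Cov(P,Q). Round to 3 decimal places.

0.313

E[P] = -2.625,  E[Q] = 0.5
E[PQ] = -1
Cov(P,Q) = E[PQ] − E[P]E[Q] = -1 − (-2.625)(0.5) = 0.3125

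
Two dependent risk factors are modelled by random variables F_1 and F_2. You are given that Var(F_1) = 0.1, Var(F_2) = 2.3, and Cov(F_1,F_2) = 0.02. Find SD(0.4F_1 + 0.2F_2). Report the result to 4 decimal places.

0.3335

Var(0.4F_1 + 0.2F_2) = (0.4)²·Var(F_1) + (0.2)²·Var(F_2) + 2·(0.4)·(0.2)·Cov(F_1,F_2)
= 0.16·0.1 + 0.04·2.3 + 0.16·0.02 = 0.1112
SD(0.4F_1 + 0.2F_2) = √0.1112 ≈ 0.3335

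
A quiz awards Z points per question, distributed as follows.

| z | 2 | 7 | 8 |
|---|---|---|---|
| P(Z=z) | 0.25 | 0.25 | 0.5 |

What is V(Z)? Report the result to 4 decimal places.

E[Z] = (2)(0.25) + (7)(0.25) + (8)(0.5) = 6.25
E[Z²] = (2)²(0.25) + (7)²(0.25) + (8)²(0.5) = 45.25
V(Z) = E[Z²] − (E[Z])² = 45.25 − (6.25)² = 6.1875

6.1875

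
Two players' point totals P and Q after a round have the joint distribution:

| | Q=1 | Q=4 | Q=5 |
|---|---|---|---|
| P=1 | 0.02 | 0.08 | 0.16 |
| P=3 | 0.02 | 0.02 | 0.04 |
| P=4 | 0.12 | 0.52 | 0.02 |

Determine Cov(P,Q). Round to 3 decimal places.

-0.504

E[P] = 3.14,  E[Q] = 3.74
E[PQ] = 11.24
Cov(P,Q) = E[PQ] − E[P]E[Q] = 11.24 − (3.14)(3.74) = -0.5036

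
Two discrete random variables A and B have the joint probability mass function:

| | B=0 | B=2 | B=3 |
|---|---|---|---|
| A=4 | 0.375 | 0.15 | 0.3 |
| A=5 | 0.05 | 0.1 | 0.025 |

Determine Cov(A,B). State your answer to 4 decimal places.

0.0169

E[A] = 4.175,  E[B] = 1.475
E[AB] = 6.175
Cov(A,B) = E[AB] − E[A]E[B] = 6.175 − (4.175)(1.475) = 0.016875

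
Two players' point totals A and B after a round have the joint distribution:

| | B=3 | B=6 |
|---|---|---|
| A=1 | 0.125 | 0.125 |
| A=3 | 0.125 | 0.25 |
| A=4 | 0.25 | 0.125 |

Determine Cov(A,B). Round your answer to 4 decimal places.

E[A] = 2.875,  E[B] = 4.5
E[AB] = 12.75
Cov(A,B) = E[AB] − E[A]E[B] = 12.75 − (2.875)(4.5) = -0.1875

-0.1875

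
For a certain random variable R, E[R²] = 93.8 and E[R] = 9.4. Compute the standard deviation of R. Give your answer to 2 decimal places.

var(R) = 93.8 − (9.4)² = 5.44
sd(R) = √5.44 ≈ 2.33

2.33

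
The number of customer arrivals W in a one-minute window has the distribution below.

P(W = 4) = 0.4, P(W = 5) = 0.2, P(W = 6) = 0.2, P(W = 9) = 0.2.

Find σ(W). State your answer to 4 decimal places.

E[W] = (4)(0.4) + (5)(0.2) + (6)(0.2) + (9)(0.2) = 5.6
E[W²] = (4)²(0.4) + (5)²(0.2) + (6)²(0.2) + (9)²(0.2) = 34.8
V(W) = E[W²] − (E[W])² = 34.8 − (5.6)² = 3.44
σ(W) = √3.44 ≈ 1.8547

1.8547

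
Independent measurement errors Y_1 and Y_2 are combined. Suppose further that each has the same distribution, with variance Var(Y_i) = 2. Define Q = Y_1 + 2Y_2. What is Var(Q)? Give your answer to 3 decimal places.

10.000

By independence, Var(Q) = (1)²Var(Y_1) + (2)²Var(Y_2)
= (1)²·2 + (2)²·2 = 10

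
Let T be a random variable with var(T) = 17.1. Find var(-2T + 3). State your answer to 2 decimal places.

68.40

var(-2T + 3) = (-2)²·var(T) = 4·17.1 = 68.4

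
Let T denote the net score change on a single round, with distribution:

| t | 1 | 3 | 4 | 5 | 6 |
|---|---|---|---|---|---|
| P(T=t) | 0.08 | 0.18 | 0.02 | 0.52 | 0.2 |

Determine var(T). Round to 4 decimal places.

1.9700

E[T] = (1)(0.08) + (3)(0.18) + (4)(0.02) + (5)(0.52) + (6)(0.2) = 4.5
E[T²] = (1)²(0.08) + (3)²(0.18) + (4)²(0.02) + (5)²(0.52) + (6)²(0.2) = 22.22
var(T) = E[T²] − (E[T])² = 22.22 − (4.5)² = 1.97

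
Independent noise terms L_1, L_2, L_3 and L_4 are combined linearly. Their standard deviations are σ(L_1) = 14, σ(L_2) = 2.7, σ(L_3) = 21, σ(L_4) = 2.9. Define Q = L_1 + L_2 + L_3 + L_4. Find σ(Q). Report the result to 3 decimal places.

25.548

V(L_1) = 196, V(L_2) = 7.29, V(L_3) = 441, V(L_4) = 8.41
By independence, V(Q) = (1)²V(L_1) + (1)²V(L_2) + (1)²V(L_3) + (1)²V(L_4)
= (1)²·196 + (1)²·7.29 + (1)²·441 + (1)²·8.41 = 652.7
σ(Q) = √652.7 ≈ 25.548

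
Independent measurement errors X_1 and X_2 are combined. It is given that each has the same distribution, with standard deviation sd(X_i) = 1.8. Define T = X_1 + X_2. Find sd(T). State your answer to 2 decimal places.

Var(X_i) = (1.8)² = 3.24
By independence, Var(T) = (1)²Var(X_1) + (1)²Var(X_2)
= (1)²·3.24 + (1)²·3.24 = 6.48
sd(T) = √6.48 ≈ 2.55

2.55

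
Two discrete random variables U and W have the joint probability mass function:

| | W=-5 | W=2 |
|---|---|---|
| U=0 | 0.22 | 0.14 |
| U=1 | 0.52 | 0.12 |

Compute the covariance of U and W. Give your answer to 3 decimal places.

E[U] = 0.64,  E[W] = -3.18
E[UW] = -2.36
cov(U,W) = E[UW] − E[U]E[W] = -2.36 − (0.64)(-3.18) = -0.3248

-0.325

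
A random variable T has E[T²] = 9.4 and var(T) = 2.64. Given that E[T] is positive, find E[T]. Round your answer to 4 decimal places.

2.6000

(E[T])² = E[T²] − var(T) = 9.4 − 2.64 = 6.76
E[T] = √6.76 = 2.6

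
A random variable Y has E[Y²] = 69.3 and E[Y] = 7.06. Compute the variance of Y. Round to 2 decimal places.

Var(Y) = 69.3 − (7.06)² = 19.4564

19.46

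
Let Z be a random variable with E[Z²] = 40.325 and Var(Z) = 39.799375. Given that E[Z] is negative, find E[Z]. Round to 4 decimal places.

-0.7250

(E[Z])² = E[Z²] − Var(Z) = 40.325 − 39.799375 = 0.525625
E[Z] = −√0.525625 = -0.725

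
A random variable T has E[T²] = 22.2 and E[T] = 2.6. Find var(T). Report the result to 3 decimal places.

15.440

var(T) = 22.2 − (2.6)² = 15.44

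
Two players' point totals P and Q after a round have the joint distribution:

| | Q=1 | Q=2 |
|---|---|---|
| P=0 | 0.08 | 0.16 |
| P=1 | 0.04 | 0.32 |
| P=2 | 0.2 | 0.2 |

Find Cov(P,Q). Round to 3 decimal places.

-0.069

E[P] = 1.16,  E[Q] = 1.68
E[PQ] = 1.88
Cov(P,Q) = E[PQ] − E[P]E[Q] = 1.88 − (1.16)(1.68) = -0.0688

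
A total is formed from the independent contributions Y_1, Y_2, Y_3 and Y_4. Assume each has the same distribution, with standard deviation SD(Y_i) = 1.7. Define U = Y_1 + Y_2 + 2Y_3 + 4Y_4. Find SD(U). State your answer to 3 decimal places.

var(Y_i) = (1.7)² = 2.89
By independence, var(U) = (1)²var(Y_1) + (1)²var(Y_2) + (2)²var(Y_3) + (4)²var(Y_4)
= (1)²·2.89 + (1)²·2.89 + (2)²·2.89 + (4)²·2.89 = 63.58
SD(U) = √63.58 ≈ 7.974

7.974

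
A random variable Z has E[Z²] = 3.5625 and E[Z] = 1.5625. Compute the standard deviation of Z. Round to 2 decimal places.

1.06

Var(Z) = 3.5625 − (1.5625)² = 1.12109375
SD(Z) = √1.12109375 ≈ 1.06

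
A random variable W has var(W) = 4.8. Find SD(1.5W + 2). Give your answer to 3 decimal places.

var(1.5W + 2) = (1.5)²·4.8 = 10.8
SD(1.5W + 2) = √10.8 ≈ 3.286

3.286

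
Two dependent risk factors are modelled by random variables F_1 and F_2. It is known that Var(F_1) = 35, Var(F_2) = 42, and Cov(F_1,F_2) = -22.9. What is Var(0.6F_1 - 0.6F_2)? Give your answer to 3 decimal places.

Var(0.6F_1 - 0.6F_2) = (0.6)²·Var(F_1) + (-0.6)²·Var(F_2) + 2·(0.6)·(-0.6)·Cov(F_1,F_2)
= 0.36·35 + 0.36·42 + -0.72·-22.9 = 44.208

44.208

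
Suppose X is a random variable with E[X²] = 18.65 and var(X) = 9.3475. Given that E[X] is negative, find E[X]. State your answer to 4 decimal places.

(E[X])² = E[X²] − var(X) = 18.65 − 9.3475 = 9.3025
E[X] = −√9.3025 = -3.05

-3.0500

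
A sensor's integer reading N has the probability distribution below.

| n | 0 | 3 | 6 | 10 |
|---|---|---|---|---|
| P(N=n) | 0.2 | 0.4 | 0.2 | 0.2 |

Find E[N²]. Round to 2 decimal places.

E[N²] = (0)²(0.2) + (3)²(0.4) + (6)²(0.2) + (10)²(0.2) = 30.8

30.80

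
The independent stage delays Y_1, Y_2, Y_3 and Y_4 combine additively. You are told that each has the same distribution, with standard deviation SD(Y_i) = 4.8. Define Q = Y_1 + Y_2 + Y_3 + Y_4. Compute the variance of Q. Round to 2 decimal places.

V(Y_i) = (4.8)² = 23.04
By independence, V(Q) = (1)²V(Y_1) + (1)²V(Y_2) + (1)²V(Y_3) + (1)²V(Y_4)
= (1)²·23.04 + (1)²·23.04 + (1)²·23.04 + (1)²·23.04 = 92.16

92.16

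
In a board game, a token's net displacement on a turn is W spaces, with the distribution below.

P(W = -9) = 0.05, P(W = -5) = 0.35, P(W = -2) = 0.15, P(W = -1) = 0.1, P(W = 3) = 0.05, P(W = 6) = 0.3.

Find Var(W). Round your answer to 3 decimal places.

E[W] = (-9)(0.05) + (-5)(0.35) + (-2)(0.15) + (-1)(0.1) + (3)(0.05) + (6)(0.3) = -0.65
E[W²] = (-9)²(0.05) + (-5)²(0.35) + (-2)²(0.15) + (-1)²(0.1) + (3)²(0.05) + (6)²(0.3) = 24.75
Var(W) = E[W²] − (E[W])² = 24.75 − (-0.65)² = 24.3275

24.328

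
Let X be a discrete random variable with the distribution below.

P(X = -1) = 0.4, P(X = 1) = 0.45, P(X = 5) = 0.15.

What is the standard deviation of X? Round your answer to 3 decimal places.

E[X] = (-1)(0.4) + (1)(0.45) + (5)(0.15) = 0.8
E[X²] = (-1)²(0.4) + (1)²(0.45) + (5)²(0.15) = 4.6
Var(X) = E[X²] − (E[X])² = 4.6 − (0.8)² = 3.96
sd(X) = √3.96 ≈ 1.990

1.990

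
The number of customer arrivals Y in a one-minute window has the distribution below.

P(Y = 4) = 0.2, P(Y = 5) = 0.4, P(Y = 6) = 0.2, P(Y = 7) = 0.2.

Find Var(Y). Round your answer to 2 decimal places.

E[Y] = (4)(0.2) + (5)(0.4) + (6)(0.2) + (7)(0.2) = 5.4
E[Y²] = (4)²(0.2) + (5)²(0.4) + (6)²(0.2) + (7)²(0.2) = 30.2
Var(Y) = E[Y²] − (E[Y])² = 30.2 − (5.4)² = 1.04

1.04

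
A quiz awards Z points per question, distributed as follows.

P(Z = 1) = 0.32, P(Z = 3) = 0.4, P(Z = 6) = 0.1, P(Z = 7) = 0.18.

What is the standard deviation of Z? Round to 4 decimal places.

E[Z] = (1)(0.32) + (3)(0.4) + (6)(0.1) + (7)(0.18) = 3.38
E[Z²] = (1)²(0.32) + (3)²(0.4) + (6)²(0.1) + (7)²(0.18) = 16.34
V(Z) = E[Z²] − (E[Z])² = 16.34 − (3.38)² = 4.9156
SD(Z) = √4.9156 ≈ 2.2171

2.2171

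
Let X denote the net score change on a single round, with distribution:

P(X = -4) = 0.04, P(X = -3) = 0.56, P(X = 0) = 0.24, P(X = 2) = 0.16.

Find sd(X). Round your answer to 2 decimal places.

2.00

E[X] = (-4)(0.04) + (-3)(0.56) + (0)(0.24) + (2)(0.16) = -1.52
E[X²] = (-4)²(0.04) + (-3)²(0.56) + (0)²(0.24) + (2)²(0.16) = 6.32
V(X) = E[X²] − (E[X])² = 6.32 − (-1.52)² = 4.0096
sd(X) = √4.0096 ≈ 2.00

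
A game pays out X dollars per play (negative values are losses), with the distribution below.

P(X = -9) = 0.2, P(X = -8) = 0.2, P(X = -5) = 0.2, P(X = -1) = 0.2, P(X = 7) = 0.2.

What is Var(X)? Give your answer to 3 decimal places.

33.760

E[X] = (-9)(0.2) + (-8)(0.2) + (-5)(0.2) + (-1)(0.2) + (7)(0.2) = -3.2
E[X²] = (-9)²(0.2) + (-8)²(0.2) + (-5)²(0.2) + (-1)²(0.2) + (7)²(0.2) = 44
Var(X) = E[X²] − (E[X])² = 44 − (-3.2)² = 33.76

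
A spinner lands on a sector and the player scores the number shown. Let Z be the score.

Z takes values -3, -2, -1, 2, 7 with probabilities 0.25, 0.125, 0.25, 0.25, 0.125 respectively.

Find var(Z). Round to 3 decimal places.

10.109

E[Z] = (-3)(0.25) + (-2)(0.125) + (-1)(0.25) + (2)(0.25) + (7)(0.125) = 0.125
E[Z²] = (-3)²(0.25) + (-2)²(0.125) + (-1)²(0.25) + (2)²(0.25) + (7)²(0.125) = 10.125
var(Z) = E[Z²] − (E[Z])² = 10.125 − (0.125)² = 10.109375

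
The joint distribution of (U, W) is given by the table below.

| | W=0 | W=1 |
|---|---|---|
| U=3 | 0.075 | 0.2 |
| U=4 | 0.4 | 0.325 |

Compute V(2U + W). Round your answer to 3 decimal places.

E[U] = 3.725,  E[W] = 0.525,  E[UW] = 1.9
V(U) = 14.075 − (3.725)² = 0.199375;  V(W) = 0.525 − (0.525)² = 0.249375
Cov(U,W) = 1.9 − (3.725)(0.525) = -0.055625
V(2U + W) = (2)²·0.199375 + (1)²·0.249375 + 2·(2)·(1)·-0.055625 = 0.824375

0.824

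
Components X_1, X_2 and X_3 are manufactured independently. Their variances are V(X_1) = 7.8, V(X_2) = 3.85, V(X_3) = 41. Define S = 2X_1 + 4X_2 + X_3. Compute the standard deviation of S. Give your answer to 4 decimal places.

11.5672

By independence, V(S) = (2)²V(X_1) + (4)²V(X_2) + (1)²V(X_3)
= (2)²·7.8 + (4)²·3.85 + (1)²·41 = 133.8
SD(S) = √133.8 ≈ 11.5672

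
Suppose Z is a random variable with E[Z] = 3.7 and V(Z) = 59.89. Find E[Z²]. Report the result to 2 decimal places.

73.58

E[Z²] = V(Z) + (E[Z])² = 59.89 + (3.7)² = 73.58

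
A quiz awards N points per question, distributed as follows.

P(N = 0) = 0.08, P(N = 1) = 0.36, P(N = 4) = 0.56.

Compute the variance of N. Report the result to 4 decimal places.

2.5600

E[N] = (0)(0.08) + (1)(0.36) + (4)(0.56) = 2.6
E[N²] = (0)²(0.08) + (1)²(0.36) + (4)²(0.56) = 9.32
Var(N) = E[N²] − (E[N])² = 9.32 − (2.6)² = 2.56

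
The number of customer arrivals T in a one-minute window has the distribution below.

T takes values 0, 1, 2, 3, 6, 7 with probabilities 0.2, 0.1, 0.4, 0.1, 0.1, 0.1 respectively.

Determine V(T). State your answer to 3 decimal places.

4.850

E[T] = (0)(0.2) + (1)(0.1) + (2)(0.4) + (3)(0.1) + (6)(0.1) + (7)(0.1) = 2.5
E[T²] = (0)²(0.2) + (1)²(0.1) + (2)²(0.4) + (3)²(0.1) + (6)²(0.1) + (7)²(0.1) = 11.1
V(T) = E[T²] − (E[T])² = 11.1 − (2.5)² = 4.85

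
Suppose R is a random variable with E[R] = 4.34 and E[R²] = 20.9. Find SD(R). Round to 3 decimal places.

1.437

var(R) = 20.9 − (4.34)² = 2.0644
SD(R) = √2.0644 ≈ 1.437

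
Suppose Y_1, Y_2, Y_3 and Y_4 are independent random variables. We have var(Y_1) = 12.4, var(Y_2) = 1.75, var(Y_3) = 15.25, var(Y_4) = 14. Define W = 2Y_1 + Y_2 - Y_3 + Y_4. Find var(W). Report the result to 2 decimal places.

80.60

By independence, var(W) = (2)²var(Y_1) + (1)²var(Y_2) + (-1)²var(Y_3) + (1)²var(Y_4)
= (2)²·12.4 + (1)²·1.75 + (-1)²·15.25 + (1)²·14 = 80.6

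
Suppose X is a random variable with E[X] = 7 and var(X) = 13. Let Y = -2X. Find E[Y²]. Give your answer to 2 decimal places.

248.00

E[-2X] = -2·7 = -14
var(-2X) = (-2)²·13 = 52
E[Y²] = var(Y) + (E[Y])² = 52 + (-14)² = 248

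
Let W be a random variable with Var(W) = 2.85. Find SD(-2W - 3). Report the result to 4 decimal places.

3.3764

Var(-2W - 3) = (-2)²·2.85 = 11.4
SD(-2W - 3) = √11.4 ≈ 3.3764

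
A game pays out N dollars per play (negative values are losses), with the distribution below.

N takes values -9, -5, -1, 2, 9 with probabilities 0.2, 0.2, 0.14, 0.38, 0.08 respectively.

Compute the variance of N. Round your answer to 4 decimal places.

E[N] = (-9)(0.2) + (-5)(0.2) + (-1)(0.14) + (2)(0.38) + (9)(0.08) = -1.46
E[N²] = (-9)²(0.2) + (-5)²(0.2) + (-1)²(0.14) + (2)²(0.38) + (9)²(0.08) = 29.34
var(N) = E[N²] − (E[N])² = 29.34 − (-1.46)² = 27.2084

27.2084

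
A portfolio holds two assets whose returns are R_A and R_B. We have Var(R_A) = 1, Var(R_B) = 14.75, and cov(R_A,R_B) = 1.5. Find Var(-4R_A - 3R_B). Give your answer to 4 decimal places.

Var(-4R_A - 3R_B) = (-4)²·Var(R_A) + (-3)²·Var(R_B) + 2·(-4)·(-3)·cov(R_A,R_B)
= 16·1 + 9·14.75 + 24·1.5 = 184.75

184.7500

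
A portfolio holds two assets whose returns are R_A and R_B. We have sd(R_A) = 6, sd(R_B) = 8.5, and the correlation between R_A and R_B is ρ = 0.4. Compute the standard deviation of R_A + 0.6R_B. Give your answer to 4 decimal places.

9.3000

Var(R_A) = (6)² = 36;  Var(R_B) = (8.5)² = 72.25
cov(R_A,R_B) = ρ·sd(R_A)·sd(R_B) = 0.4·6·8.5 = 20.4
Var(R_A + 0.6R_B) = (1)²·Var(R_A) + (0.6)²·Var(R_B) + 2·(1)·(0.6)·cov(R_A,R_B)
= 1·36 + 0.36·72.25 + 1.2·20.4 = 86.49
sd(R_A + 0.6R_B) = √86.49 ≈ 9.3000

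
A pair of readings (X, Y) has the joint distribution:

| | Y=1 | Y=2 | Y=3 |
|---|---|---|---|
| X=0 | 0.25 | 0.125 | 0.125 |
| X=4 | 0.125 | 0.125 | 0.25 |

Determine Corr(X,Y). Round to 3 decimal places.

E[X] = 2,  E[Y] = 2
E[XY] = 4.5
Cov(X,Y) = E[XY] − E[X]E[Y] = 4.5 − (2)(2) = 0.5
V(X) = 4,  V(Y) = 0.75
ρ = 0.5 / √(4·0.75) ≈ 0.289

0.289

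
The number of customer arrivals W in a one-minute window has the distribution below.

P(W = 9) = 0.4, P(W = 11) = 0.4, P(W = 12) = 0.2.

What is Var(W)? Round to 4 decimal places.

E[W] = (9)(0.4) + (11)(0.4) + (12)(0.2) = 10.4
E[W²] = (9)²(0.4) + (11)²(0.4) + (12)²(0.2) = 109.6
Var(W) = E[W²] − (E[W])² = 109.6 − (10.4)² = 1.44

1.4400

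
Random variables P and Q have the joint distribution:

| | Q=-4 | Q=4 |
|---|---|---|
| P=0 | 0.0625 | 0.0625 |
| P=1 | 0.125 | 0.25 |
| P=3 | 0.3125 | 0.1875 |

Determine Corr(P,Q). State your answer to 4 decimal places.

E[P] = 1.875,  E[Q] = 0
E[PQ] = -1
cov(P,Q) = E[PQ] − E[P]E[Q] = -1 − (1.875)(0) = -1
Var(P) = 1.359375,  Var(Q) = 16
ρ = -1 / √(1.359375·16) ≈ -0.2144

-0.2144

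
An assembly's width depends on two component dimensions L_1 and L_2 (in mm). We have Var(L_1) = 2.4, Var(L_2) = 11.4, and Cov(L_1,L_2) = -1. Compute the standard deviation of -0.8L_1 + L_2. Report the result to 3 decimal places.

3.813

Var(-0.8L_1 + L_2) = (-0.8)²·Var(L_1) + (1)²·Var(L_2) + 2·(-0.8)·(1)·Cov(L_1,L_2)
= 0.64·2.4 + 1·11.4 + -1.6·-1 = 14.536
sd(-0.8L_1 + L_2) = √14.536 ≈ 3.813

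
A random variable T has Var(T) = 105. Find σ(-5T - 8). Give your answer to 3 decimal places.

51.235

Var(-5T - 8) = (-5)²·105 = 2625
σ(-5T - 8) = √2625 ≈ 51.235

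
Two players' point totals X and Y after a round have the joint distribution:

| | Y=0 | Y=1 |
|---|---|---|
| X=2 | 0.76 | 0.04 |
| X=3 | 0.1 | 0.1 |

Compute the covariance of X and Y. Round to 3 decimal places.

0.072

E[X] = 2.2,  E[Y] = 0.14
E[XY] = 0.38
Cov(X,Y) = E[XY] − E[X]E[Y] = 0.38 − (2.2)(0.14) = 0.072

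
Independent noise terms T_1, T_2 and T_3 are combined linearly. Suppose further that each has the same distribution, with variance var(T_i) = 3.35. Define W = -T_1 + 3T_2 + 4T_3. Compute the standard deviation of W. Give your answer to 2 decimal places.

9.33

By independence, var(W) = (-1)²var(T_1) + (3)²var(T_2) + (4)²var(T_3)
= (-1)²·3.35 + (3)²·3.35 + (4)²·3.35 = 87.1
SD(W) = √87.1 ≈ 9.33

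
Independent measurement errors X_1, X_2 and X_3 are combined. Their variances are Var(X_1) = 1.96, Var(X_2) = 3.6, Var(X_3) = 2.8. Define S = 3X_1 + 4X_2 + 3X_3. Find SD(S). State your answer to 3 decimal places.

10.022

By independence, Var(S) = (3)²Var(X_1) + (4)²Var(X_2) + (3)²Var(X_3)
= (3)²·1.96 + (4)²·3.6 + (3)²·2.8 = 100.44
SD(S) = √100.44 ≈ 10.022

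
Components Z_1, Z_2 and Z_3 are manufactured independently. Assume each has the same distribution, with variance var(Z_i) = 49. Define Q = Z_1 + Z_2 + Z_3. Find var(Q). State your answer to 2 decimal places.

By independence, var(Q) = (1)²var(Z_1) + (1)²var(Z_2) + (1)²var(Z_3)
= (1)²·49 + (1)²·49 + (1)²·49 = 147

147.00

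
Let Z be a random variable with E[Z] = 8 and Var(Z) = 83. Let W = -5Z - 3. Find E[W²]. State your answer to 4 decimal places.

E[-5Z - 3] = -5·8 − 3 = -43
Var(-5Z - 3) = (-5)²·83 = 2075
E[W²] = Var(W) + (E[W])² = 2075 + (-43)² = 3924

3924.0000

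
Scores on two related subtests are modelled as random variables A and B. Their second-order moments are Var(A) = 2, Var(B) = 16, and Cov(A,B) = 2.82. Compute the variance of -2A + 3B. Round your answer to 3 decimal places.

Var(-2A + 3B) = (-2)²·Var(A) + (3)²·Var(B) + 2·(-2)·(3)·Cov(A,B)
= 4·2 + 9·16 + -12·2.82 = 118.16

118.160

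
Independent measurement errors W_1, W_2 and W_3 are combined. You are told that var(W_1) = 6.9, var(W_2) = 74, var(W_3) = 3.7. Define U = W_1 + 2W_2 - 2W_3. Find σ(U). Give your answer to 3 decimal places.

17.824

By independence, var(U) = (1)²var(W_1) + (2)²var(W_2) + (-2)²var(W_3)
= (1)²·6.9 + (2)²·74 + (-2)²·3.7 = 317.7
σ(U) = √317.7 ≈ 17.824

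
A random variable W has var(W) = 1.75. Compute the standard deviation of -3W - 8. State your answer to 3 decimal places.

3.969

var(-3W - 8) = (-3)²·1.75 = 15.75
sd(-3W - 8) = √15.75 ≈ 3.969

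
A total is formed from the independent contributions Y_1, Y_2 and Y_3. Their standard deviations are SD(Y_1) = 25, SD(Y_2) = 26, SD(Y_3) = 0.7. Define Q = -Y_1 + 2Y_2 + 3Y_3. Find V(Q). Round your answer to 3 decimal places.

V(Y_1) = 625, V(Y_2) = 676, V(Y_3) = 0.49
By independence, V(Q) = (-1)²V(Y_1) + (2)²V(Y_2) + (3)²V(Y_3)
= (-1)²·625 + (2)²·676 + (3)²·0.49 = 3333.41

3333.410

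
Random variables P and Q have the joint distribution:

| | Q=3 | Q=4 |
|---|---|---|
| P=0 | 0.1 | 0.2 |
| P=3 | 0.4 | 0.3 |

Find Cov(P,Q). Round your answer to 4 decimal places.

E[P] = 2.1,  E[Q] = 3.5
E[PQ] = 7.2
Cov(P,Q) = E[PQ] − E[P]E[Q] = 7.2 − (2.1)(3.5) = -0.15

-0.1500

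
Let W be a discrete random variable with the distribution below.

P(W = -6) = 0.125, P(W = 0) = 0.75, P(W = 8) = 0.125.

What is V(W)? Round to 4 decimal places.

12.4375

E[W] = (-6)(0.125) + (0)(0.75) + (8)(0.125) = 0.25
E[W²] = (-6)²(0.125) + (0)²(0.75) + (8)²(0.125) = 12.5
V(W) = E[W²] − (E[W])² = 12.5 − (0.25)² = 12.4375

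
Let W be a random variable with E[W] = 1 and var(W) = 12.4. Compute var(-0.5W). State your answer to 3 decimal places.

var(-0.5W) = (-0.5)²·var(W) = 0.25·12.4 = 3.1

3.100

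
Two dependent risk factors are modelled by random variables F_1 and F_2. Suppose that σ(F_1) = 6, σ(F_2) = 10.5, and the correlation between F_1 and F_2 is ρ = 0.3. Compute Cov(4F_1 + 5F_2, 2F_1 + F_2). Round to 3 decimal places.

1103.850

V(F_1) = (6)² = 36;  V(F_2) = (10.5)² = 110.25
Cov(F_1,F_2) = ρ·σ(F_1)·σ(F_2) = 0.3·6·10.5 = 18.9
Cov(4F_1 + 5F_2, 2F_1 + F_2) = (4)(2)V(F_1) + (5)(1)V(F_2) + [(4)(1) + (5)(2)]Cov(F_1,F_2)
= 8·36 + 5·110.25 + 14·18.9 = 1103.85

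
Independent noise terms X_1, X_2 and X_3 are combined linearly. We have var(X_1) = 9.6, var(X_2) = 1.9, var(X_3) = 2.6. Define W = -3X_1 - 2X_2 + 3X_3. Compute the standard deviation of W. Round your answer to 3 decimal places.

10.835

By independence, var(W) = (-3)²var(X_1) + (-2)²var(X_2) + (3)²var(X_3)
= (-3)²·9.6 + (-2)²·1.9 + (3)²·2.6 = 117.4
SD(W) = √117.4 ≈ 10.835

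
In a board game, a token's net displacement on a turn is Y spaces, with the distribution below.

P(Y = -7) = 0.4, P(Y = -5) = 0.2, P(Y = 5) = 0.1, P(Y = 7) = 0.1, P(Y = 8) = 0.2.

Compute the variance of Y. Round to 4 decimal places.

43.8000

E[Y] = (-7)(0.4) + (-5)(0.2) + (5)(0.1) + (7)(0.1) + (8)(0.2) = -1
E[Y²] = (-7)²(0.4) + (-5)²(0.2) + (5)²(0.1) + (7)²(0.1) + (8)²(0.2) = 44.8
Var(Y) = E[Y²] − (E[Y])² = 44.8 − (-1)² = 43.8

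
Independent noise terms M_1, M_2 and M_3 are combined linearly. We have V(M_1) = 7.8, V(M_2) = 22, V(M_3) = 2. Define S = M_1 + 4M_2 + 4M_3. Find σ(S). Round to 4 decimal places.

By independence, V(S) = (1)²V(M_1) + (4)²V(M_2) + (4)²V(M_3)
= (1)²·7.8 + (4)²·22 + (4)²·2 = 391.8
σ(S) = √391.8 ≈ 19.7939

19.7939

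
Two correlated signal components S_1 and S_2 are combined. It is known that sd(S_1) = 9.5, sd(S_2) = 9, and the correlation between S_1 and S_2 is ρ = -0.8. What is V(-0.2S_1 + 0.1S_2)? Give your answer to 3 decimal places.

7.156

V(S_1) = (9.5)² = 90.25;  V(S_2) = (9)² = 81
cov(S_1,S_2) = ρ·sd(S_1)·sd(S_2) = -0.8·9.5·9 = -68.4
V(-0.2S_1 + 0.1S_2) = (-0.2)²·V(S_1) + (0.1)²·V(S_2) + 2·(-0.2)·(0.1)·cov(S_1,S_2)
= 0.04·90.25 + 0.01·81 + -0.04·-68.4 = 7.156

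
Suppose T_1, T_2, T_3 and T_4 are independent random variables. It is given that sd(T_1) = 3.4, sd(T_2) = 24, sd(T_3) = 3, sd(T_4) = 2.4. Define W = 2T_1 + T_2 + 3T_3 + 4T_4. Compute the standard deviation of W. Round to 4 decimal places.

28.2028

V(T_1) = 11.56, V(T_2) = 576, V(T_3) = 9, V(T_4) = 5.76
By independence, V(W) = (2)²V(T_1) + (1)²V(T_2) + (3)²V(T_3) + (4)²V(T_4)
= (2)²·11.56 + (1)²·576 + (3)²·9 + (4)²·5.76 = 795.4
sd(W) = √795.4 ≈ 28.2028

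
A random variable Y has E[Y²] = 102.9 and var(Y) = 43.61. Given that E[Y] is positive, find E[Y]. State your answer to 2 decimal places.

(E[Y])² = E[Y²] − var(Y) = 102.9 − 43.61 = 59.29
E[Y] = √59.29 = 7.7

7.70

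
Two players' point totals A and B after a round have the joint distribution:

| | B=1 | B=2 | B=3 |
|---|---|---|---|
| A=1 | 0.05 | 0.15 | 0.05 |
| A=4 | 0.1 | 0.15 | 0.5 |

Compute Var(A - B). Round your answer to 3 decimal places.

1.628

E[A] = 3.25,  E[B] = 2.4,  E[AB] = 8.1
Var(A) = 12.25 − (3.25)² = 1.6875;  Var(B) = 6.3 − (2.4)² = 0.54
Cov(A,B) = 8.1 − (3.25)(2.4) = 0.3
Var(A - B) = (1)²·1.6875 + (-1)²·0.54 + 2·(1)·(-1)·0.3 = 1.6275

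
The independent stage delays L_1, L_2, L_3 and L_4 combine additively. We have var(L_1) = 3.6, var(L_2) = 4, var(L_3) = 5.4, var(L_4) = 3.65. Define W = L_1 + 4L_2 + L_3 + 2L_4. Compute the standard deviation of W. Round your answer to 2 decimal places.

9.36

By independence, var(W) = (1)²var(L_1) + (4)²var(L_2) + (1)²var(L_3) + (2)²var(L_4)
= (1)²·3.6 + (4)²·4 + (1)²·5.4 + (2)²·3.65 = 87.6
σ(W) = √87.6 ≈ 9.36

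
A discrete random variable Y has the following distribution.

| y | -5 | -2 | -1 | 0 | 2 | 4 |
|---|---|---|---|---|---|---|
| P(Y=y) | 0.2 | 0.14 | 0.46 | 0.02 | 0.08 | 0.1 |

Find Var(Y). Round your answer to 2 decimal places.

E[Y] = (-5)(0.2) + (-2)(0.14) + (-1)(0.46) + (0)(0.02) + (2)(0.08) + (4)(0.1) = -1.18
E[Y²] = (-5)²(0.2) + (-2)²(0.14) + (-1)²(0.46) + (0)²(0.02) + (2)²(0.08) + (4)²(0.1) = 7.94
Var(Y) = E[Y²] − (E[Y])² = 7.94 − (-1.18)² = 6.5476

6.55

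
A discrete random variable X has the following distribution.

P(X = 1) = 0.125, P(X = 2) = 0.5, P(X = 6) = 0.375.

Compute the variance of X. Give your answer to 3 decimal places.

4.234

E[X] = (1)(0.125) + (2)(0.5) + (6)(0.375) = 3.375
E[X²] = (1)²(0.125) + (2)²(0.5) + (6)²(0.375) = 15.625
Var(X) = E[X²] − (E[X])² = 15.625 − (3.375)² = 4.234375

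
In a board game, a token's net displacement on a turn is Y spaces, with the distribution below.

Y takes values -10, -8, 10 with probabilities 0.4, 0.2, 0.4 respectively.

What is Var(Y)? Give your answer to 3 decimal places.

E[Y] = (-10)(0.4) + (-8)(0.2) + (10)(0.4) = -1.6
E[Y²] = (-10)²(0.4) + (-8)²(0.2) + (10)²(0.4) = 92.8
Var(Y) = E[Y²] − (E[Y])² = 92.8 − (-1.6)² = 90.24

90.240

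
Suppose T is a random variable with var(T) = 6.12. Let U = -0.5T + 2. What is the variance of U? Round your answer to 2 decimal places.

var(-0.5T + 2) = (-0.5)²·var(T) = 0.25·6.12 = 1.53

1.53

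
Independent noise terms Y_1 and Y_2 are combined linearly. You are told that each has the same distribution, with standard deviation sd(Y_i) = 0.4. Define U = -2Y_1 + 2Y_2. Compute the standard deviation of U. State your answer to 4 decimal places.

V(Y_i) = (0.4)² = 0.16
By independence, V(U) = (-2)²V(Y_1) + (2)²V(Y_2)
= (-2)²·0.16 + (2)²·0.16 = 1.28
sd(U) = √1.28 ≈ 1.1314

1.1314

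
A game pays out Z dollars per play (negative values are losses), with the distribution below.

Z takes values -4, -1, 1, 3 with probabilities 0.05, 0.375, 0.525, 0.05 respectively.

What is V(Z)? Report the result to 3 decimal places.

2.140

E[Z] = (-4)(0.05) + (-1)(0.375) + (1)(0.525) + (3)(0.05) = 0.1
E[Z²] = (-4)²(0.05) + (-1)²(0.375) + (1)²(0.525) + (3)²(0.05) = 2.15
V(Z) = E[Z²] − (E[Z])² = 2.15 − (0.1)² = 2.14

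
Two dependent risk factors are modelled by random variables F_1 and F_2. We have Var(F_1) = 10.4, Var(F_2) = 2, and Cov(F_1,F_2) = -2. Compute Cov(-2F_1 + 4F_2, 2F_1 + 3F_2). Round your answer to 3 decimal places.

-21.600

Cov(-2F_1 + 4F_2, 2F_1 + 3F_2) = (-2)(2)Var(F_1) + (4)(3)Var(F_2) + [(-2)(3) + (4)(2)]Cov(F_1,F_2)
= -4·10.4 + 12·2 + 2·-2 = -21.6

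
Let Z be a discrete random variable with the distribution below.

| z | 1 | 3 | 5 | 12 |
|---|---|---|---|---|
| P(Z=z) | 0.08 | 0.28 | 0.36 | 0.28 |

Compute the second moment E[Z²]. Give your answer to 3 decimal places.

51.920

E[Z²] = (1)²(0.08) + (3)²(0.28) + (5)²(0.36) + (12)²(0.28) = 51.92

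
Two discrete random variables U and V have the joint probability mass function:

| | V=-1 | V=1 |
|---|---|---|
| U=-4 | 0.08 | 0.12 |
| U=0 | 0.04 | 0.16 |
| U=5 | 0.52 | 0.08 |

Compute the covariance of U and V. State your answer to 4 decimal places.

-1.7440

E[U] = 2.2,  E[V] = -0.28
E[UV] = -2.36
Cov(U,V) = E[UV] − E[U]E[V] = -2.36 − (2.2)(-0.28) = -1.744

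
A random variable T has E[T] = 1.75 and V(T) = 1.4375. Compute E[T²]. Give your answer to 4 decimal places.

E[T²] = V(T) + (E[T])² = 1.4375 + (1.75)² = 4.5

4.5000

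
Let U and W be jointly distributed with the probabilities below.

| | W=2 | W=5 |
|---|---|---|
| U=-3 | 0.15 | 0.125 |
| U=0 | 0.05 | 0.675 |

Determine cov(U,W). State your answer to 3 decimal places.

E[U] = -0.825,  E[W] = 4.4
E[UW] = -2.775
cov(U,W) = E[UW] − E[U]E[W] = -2.775 − (-0.825)(4.4) = 0.855

0.855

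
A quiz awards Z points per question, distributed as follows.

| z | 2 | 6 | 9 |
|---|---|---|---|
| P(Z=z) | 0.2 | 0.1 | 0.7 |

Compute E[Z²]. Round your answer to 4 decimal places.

E[Z²] = (2)²(0.2) + (6)²(0.1) + (9)²(0.7) = 61.1

61.1000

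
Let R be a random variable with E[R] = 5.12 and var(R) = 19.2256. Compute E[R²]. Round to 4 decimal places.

E[R²] = var(R) + (E[R])² = 19.2256 + (5.12)² = 45.44

45.4400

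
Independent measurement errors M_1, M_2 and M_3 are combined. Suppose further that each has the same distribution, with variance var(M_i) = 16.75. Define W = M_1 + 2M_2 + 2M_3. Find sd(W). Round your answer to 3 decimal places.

By independence, var(W) = (1)²var(M_1) + (2)²var(M_2) + (2)²var(M_3)
= (1)²·16.75 + (2)²·16.75 + (2)²·16.75 = 150.75
sd(W) = √150.75 ≈ 12.278

12.278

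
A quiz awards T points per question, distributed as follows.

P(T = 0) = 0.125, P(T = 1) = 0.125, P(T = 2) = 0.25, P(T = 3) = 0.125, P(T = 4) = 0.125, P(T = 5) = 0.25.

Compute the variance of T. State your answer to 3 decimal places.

E[T] = (0)(0.125) + (1)(0.125) + (2)(0.25) + (3)(0.125) + (4)(0.125) + (5)(0.25) = 2.75
E[T²] = (0)²(0.125) + (1)²(0.125) + (2)²(0.25) + (3)²(0.125) + (4)²(0.125) + (5)²(0.25) = 10.5
Var(T) = E[T²] − (E[T])² = 10.5 − (2.75)² = 2.9375

2.938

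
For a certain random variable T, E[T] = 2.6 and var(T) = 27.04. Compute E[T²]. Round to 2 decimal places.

33.80

E[T²] = var(T) + (E[T])² = 27.04 + (2.6)² = 33.8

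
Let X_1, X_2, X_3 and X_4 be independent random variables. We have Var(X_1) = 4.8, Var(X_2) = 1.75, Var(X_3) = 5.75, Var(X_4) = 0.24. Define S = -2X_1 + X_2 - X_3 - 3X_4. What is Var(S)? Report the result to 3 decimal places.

By independence, Var(S) = (-2)²Var(X_1) + (1)²Var(X_2) + (-1)²Var(X_3) + (-3)²Var(X_4)
= (-2)²·4.8 + (1)²·1.75 + (-1)²·5.75 + (-3)²·0.24 = 28.86

28.860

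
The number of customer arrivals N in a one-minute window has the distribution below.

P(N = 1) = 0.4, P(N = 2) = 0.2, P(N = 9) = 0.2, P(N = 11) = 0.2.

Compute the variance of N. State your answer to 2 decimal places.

E[N] = (1)(0.4) + (2)(0.2) + (9)(0.2) + (11)(0.2) = 4.8
E[N²] = (1)²(0.4) + (2)²(0.2) + (9)²(0.2) + (11)²(0.2) = 41.6
var(N) = E[N²] − (E[N])² = 41.6 − (4.8)² = 18.56

18.56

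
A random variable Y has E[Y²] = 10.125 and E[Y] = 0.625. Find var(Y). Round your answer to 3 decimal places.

9.734

var(Y) = 10.125 − (0.625)² = 9.734375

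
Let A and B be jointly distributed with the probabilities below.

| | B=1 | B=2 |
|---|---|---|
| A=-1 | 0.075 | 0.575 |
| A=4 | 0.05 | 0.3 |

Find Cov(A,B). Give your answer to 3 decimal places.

-0.031

E[A] = 0.75,  E[B] = 1.875
E[AB] = 1.375
Cov(A,B) = E[AB] − E[A]E[B] = 1.375 − (0.75)(1.875) = -0.03125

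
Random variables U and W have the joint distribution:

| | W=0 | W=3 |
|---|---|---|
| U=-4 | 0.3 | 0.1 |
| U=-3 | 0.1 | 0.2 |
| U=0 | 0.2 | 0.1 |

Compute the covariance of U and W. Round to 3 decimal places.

E[U] = -2.5,  E[W] = 1.2
E[UW] = -3
cov(U,W) = E[UW] − E[U]E[W] = -3 − (-2.5)(1.2) = 0

0.000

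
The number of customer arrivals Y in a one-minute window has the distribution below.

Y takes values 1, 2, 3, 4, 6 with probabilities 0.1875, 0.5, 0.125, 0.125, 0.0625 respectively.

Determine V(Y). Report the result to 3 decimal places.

E[Y] = (1)(0.1875) + (2)(0.5) + (3)(0.125) + (4)(0.125) + (6)(0.0625) = 2.4375
E[Y²] = (1)²(0.1875) + (2)²(0.5) + (3)²(0.125) + (4)²(0.125) + (6)²(0.0625) = 7.5625
V(Y) = E[Y²] − (E[Y])² = 7.5625 − (2.4375)² = 1.62109375

1.621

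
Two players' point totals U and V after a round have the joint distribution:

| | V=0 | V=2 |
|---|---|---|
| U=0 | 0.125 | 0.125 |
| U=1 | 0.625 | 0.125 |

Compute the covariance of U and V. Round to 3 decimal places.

E[U] = 0.75,  E[V] = 0.5
E[UV] = 0.25
Cov(U,V) = E[UV] − E[U]E[V] = 0.25 − (0.75)(0.5) = -0.125

-0.125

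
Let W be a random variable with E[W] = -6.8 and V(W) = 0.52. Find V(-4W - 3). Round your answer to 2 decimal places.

V(-4W - 3) = (-4)²·V(W) = 16·0.52 = 8.32

8.32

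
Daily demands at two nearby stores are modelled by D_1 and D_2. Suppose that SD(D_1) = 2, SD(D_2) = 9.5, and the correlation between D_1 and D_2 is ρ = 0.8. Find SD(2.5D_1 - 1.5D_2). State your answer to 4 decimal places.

10.6800

Var(D_1) = (2)² = 4;  Var(D_2) = (9.5)² = 90.25
Cov(D_1,D_2) = ρ·SD(D_1)·SD(D_2) = 0.8·2·9.5 = 15.2
Var(2.5D_1 - 1.5D_2) = (2.5)²·Var(D_1) + (-1.5)²·Var(D_2) + 2·(2.5)·(-1.5)·Cov(D_1,D_2)
= 6.25·4 + 2.25·90.25 + -7.5·15.2 = 114.0625
SD(2.5D_1 - 1.5D_2) = √114.0625 ≈ 10.6800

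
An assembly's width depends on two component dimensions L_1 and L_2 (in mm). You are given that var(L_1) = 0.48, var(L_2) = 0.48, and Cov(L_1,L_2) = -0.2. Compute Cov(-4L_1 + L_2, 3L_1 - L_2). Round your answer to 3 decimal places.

-7.640

Cov(-4L_1 + L_2, 3L_1 - L_2) = (-4)(3)var(L_1) + (1)(-1)var(L_2) + [(-4)(-1) + (1)(3)]Cov(L_1,L_2)
= -12·0.48 + -1·0.48 + 7·-0.2 = -7.64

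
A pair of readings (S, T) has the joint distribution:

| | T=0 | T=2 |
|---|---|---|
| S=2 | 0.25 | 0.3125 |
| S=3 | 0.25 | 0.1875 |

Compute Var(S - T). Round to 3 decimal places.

E[S] = 2.4375,  E[T] = 1,  E[ST] = 2.375
Var(S) = 6.1875 − (2.4375)² = 0.24609375;  Var(T) = 2 − (1)² = 1
cov(S,T) = 2.375 − (2.4375)(1) = -0.0625
Var(S - T) = (1)²·0.24609375 + (-1)²·1 + 2·(1)·(-1)·-0.0625 = 1.37109375

1.371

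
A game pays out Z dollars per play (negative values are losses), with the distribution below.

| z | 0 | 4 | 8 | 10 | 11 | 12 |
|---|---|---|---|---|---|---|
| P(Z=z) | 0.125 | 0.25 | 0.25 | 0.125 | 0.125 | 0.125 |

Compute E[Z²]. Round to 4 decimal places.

65.6250

E[Z²] = (0)²(0.125) + (4)²(0.25) + (8)²(0.25) + (10)²(0.125) + (11)²(0.125) + (12)²(0.125) = 65.625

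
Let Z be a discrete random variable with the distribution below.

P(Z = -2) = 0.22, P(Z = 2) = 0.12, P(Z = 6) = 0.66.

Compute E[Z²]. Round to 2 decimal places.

E[Z²] = (-2)²(0.22) + (2)²(0.12) + (6)²(0.66) = 25.12

25.12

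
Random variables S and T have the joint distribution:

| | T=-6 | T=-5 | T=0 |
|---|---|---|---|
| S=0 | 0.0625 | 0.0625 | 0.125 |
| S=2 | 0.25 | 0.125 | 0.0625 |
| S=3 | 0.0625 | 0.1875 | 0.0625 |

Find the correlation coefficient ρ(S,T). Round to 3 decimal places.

-0.260

E[S] = 1.8125,  E[T] = -4.125
E[ST] = -8.1875
cov(S,T) = E[ST] − E[S]E[T] = -8.1875 − (1.8125)(-4.125) = -0.7109375
Var(S) = 1.27734375,  Var(T) = 5.859375
ρ = -0.7109375 / √(1.27734375·5.859375) ≈ -0.260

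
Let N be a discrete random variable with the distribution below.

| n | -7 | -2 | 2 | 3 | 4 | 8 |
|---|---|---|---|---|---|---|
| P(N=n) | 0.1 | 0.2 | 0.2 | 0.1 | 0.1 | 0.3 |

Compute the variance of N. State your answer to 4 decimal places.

E[N] = (-7)(0.1) + (-2)(0.2) + (2)(0.2) + (3)(0.1) + (4)(0.1) + (8)(0.3) = 2.4
E[N²] = (-7)²(0.1) + (-2)²(0.2) + (2)²(0.2) + (3)²(0.1) + (4)²(0.1) + (8)²(0.3) = 28.2
V(N) = E[N²] − (E[N])² = 28.2 − (2.4)² = 22.44

22.4400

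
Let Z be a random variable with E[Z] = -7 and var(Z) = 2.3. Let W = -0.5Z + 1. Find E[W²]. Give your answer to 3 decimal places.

20.825

E[-0.5Z + 1] = -0.5·-7 + 1 = 4.5
var(-0.5Z + 1) = (-0.5)²·2.3 = 0.575
E[W²] = var(W) + (E[W])² = 0.575 + (4.5)² = 20.825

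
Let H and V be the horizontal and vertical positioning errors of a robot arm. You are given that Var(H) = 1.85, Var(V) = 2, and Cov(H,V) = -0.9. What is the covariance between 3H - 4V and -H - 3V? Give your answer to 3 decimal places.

Cov(3H - 4V, -H - 3V) = (3)(-1)Var(H) + (-4)(-3)Var(V) + [(3)(-3) + (-4)(-1)]Cov(H,V)
= -3·1.85 + 12·2 + -5·-0.9 = 22.95

22.950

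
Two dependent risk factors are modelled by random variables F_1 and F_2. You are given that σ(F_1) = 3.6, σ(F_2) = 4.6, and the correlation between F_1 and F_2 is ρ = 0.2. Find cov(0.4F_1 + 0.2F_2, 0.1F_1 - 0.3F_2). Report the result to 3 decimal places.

-1.082

Var(F_1) = (3.6)² = 12.96;  Var(F_2) = (4.6)² = 21.16
cov(F_1,F_2) = ρ·σ(F_1)·σ(F_2) = 0.2·3.6·4.6 = 3.312
cov(0.4F_1 + 0.2F_2, 0.1F_1 - 0.3F_2) = (0.4)(0.1)Var(F_1) + (0.2)(-0.3)Var(F_2) + [(0.4)(-0.3) + (0.2)(0.1)]cov(F_1,F_2)
= 0.04·12.96 + -0.06·21.16 + -0.1·3.312 = -1.0824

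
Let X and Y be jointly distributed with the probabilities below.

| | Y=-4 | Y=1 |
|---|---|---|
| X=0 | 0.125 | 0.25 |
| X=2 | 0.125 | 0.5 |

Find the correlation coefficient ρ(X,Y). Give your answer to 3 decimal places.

E[X] = 1.25,  E[Y] = -0.25
E[XY] = 0
Cov(X,Y) = E[XY] − E[X]E[Y] = 0 − (1.25)(-0.25) = 0.3125
Var(X) = 0.9375,  Var(Y) = 4.6875
ρ = 0.3125 / √(0.9375·4.6875) ≈ 0.149

0.149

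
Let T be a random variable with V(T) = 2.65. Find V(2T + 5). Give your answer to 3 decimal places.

10.600

V(2T + 5) = (2)²·V(T) = 4·2.65 = 10.6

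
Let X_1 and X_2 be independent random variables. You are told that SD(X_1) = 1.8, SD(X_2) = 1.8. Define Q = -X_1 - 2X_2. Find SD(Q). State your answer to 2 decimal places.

4.02

Var(X_1) = 3.24, Var(X_2) = 3.24
By independence, Var(Q) = (-1)²Var(X_1) + (-2)²Var(X_2)
= (-1)²·3.24 + (-2)²·3.24 = 16.2
SD(Q) = √16.2 ≈ 4.02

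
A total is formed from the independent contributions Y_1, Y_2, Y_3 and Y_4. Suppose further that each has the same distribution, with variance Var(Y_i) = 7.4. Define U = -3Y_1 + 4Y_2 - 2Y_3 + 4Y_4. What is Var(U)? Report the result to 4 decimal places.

333.0000

By independence, Var(U) = (-3)²Var(Y_1) + (4)²Var(Y_2) + (-2)²Var(Y_3) + (4)²Var(Y_4)
= (-3)²·7.4 + (4)²·7.4 + (-2)²·7.4 + (4)²·7.4 = 333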